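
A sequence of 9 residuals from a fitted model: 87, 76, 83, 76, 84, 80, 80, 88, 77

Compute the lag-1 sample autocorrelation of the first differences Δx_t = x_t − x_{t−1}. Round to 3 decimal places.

-0.612

First differences Δx: -11, 7, -7, 8, -4, 0, 8, -11
Mean of differences = -1.2500
Numerator Σ(Δx_t−Δx̄)(Δx_{t+1}−Δx̄) = -288.5625
Denominator Σ(Δx_t−Δx̄)² = 471.5000
r_1(Δx) = -288.5625 / 471.5000 = -0.612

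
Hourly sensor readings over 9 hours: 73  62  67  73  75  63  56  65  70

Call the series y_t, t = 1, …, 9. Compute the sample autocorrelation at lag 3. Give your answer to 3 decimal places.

Mean ȳ = (73 + 62 + 67 + 73 + 75 + 63 + 56 + 65 + 70)/9 = 67.1111
Σ(y_t−ȳ)(y_{t+3}−ȳ) = (34.6790) + (-40.3210) + (0.4568) + (-65.4321) + (-16.6543) + (-11.8765) = -99.1481
Denominator Σ(y_t−ȳ)² = 310.8889
r_3 = -99.1481 / 310.8889 = -0.319

-0.319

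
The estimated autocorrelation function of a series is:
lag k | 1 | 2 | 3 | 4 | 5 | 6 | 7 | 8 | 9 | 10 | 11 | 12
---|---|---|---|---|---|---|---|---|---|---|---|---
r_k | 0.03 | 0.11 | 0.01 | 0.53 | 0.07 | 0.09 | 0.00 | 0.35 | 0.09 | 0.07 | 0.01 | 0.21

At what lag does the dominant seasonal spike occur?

4

The largest autocorrelation is r_4 = 0.53, with weaker echoes at lags 8 (0.35) and 12 (0.21); the remaining lags stay at or below 0.11.
The dominant spike at lag 4 indicates a seasonal period of 4.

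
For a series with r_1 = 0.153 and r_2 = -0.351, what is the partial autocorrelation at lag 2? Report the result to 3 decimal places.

-0.383

φ_{22} = (r_2 − r_1²) / (1 − r_1²)
r_1² = (0.153)² = 0.023409
Numerator = -0.351 − 0.0234 = -0.3744; denominator = 1 − 0.0234 = 0.9766
φ_{22} = -0.3744 / 0.9766 = -0.383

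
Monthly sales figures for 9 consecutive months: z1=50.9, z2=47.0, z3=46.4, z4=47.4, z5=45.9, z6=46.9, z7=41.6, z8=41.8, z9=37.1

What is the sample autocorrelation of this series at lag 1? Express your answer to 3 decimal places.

Mean z̄ = (50.9 + 47.0 + 46.4 + 47.4 + 45.9 + 46.9 + 41.6 + 41.8 + 37.1)/9 = 45.0000
Numerator Σ_{t=1}^{8}(z_t−z̄)(z_{t+1}−z̄) = 51.5300
Denominator Σ(z_t−z̄)² = 135.1600
r_1 = 51.5300 / 135.1600 = 0.381

0.381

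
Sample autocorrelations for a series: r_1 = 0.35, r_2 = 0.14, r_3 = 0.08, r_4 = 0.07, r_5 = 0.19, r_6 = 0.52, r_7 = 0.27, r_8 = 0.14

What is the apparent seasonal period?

The largest autocorrelation is r_6 = 0.52; the remaining lags stay at or below 0.35. The elevated value at lag 1 (0.35), dropping to 0.14 at lag 2, reflects decaying short-term dependence rather than seasonality.
The dominant spike at lag 6 indicates a seasonal period of 6.

6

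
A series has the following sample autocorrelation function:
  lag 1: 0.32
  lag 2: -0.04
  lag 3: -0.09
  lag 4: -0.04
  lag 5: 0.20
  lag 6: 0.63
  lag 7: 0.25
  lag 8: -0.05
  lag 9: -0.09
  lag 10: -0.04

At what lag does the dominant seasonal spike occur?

The largest autocorrelation is r_6 = 0.63; the remaining lags stay at or below 0.32.
The dominant spike at lag 6 indicates a seasonal period of 6.

6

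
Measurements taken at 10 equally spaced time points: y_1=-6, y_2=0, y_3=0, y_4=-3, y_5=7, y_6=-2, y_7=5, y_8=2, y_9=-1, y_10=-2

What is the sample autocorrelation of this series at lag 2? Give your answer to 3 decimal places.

0.212

Mean ȳ = (-6 + 0 + 0 − 3 + 7 − 2 + 5 + 2 − 1 − 2)/10 = 0.0000
Numerator Σ_{t=1}^{8}(y_t−ȳ)(y_{t+2}−ȳ) = 28.0000
Denominator Σ(y_t−ȳ)² = 132.0000
r_2 = 28.0000 / 132.0000 = 0.212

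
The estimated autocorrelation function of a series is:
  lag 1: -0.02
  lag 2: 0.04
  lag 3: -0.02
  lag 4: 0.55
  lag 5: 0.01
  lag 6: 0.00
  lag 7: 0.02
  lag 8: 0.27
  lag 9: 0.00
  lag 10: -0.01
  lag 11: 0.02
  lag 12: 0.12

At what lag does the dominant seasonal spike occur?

4

The largest autocorrelation is r_4 = 0.55, with a weaker echo at lag 8 (0.27); the remaining lags stay at or below 0.12.
The dominant spike at lag 4 indicates a seasonal period of 4.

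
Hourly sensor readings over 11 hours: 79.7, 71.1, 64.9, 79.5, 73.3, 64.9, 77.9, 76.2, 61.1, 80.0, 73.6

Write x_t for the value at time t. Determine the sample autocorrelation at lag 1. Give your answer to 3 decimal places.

-0.430

Mean x̄ = (79.7 + 71.1 + 64.9 + 79.5 + 73.3 + 64.9 + 77.9 + 76.2 + 61.1 + 80.0 + 73.6)/11 = 72.9273
Numerator Σ_{t=1}^{10}(x_t−x̄)(x_{t+1}−x̄) = -192.2544
Denominator Σ(x_t−x̄)² = 447.2218
r_1 = -192.2544 / 447.2218 = -0.430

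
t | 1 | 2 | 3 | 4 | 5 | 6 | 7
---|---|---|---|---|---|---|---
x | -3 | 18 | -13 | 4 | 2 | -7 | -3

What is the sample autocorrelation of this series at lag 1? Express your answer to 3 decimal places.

-0.559

Mean x̄ = (-3 + 18 − 13 + 4 + 2 − 7 − 3)/7 = -0.2857
Σ(x_t−x̄)(x_{t+1}−x̄) = (-49.6327) + (-232.4898) + (-54.4898) + (9.7959) + (-15.3469) + (18.2245) = -323.9388
Denominator Σ(x_t−x̄)² = 579.4286
r_1 = -323.9388 / 579.4286 = -0.559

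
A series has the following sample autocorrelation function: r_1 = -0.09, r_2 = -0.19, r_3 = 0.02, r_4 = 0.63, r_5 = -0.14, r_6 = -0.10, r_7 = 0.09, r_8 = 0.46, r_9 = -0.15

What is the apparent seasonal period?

The largest autocorrelation is r_4 = 0.63, with a weaker echo at lag 8 (0.46); the remaining lags stay at or below 0.09.
The dominant spike at lag 4 indicates a seasonal period of 4.

4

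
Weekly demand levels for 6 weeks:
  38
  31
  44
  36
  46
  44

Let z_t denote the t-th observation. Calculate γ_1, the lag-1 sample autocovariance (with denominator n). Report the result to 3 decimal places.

-5.755

Mean z̄ = (38 + 31 + 44 + 36 + 46 + 44)/6 = 39.8333
Deviations: -1.8333, -8.8333, 4.1667, -3.8333, 6.1667, 4.1667
Σ_{t=1}^{5}(z_t−z̄)(z_{t+1}−z̄) = -34.5278
γ_1 = -34.5278 / 6 = -5.755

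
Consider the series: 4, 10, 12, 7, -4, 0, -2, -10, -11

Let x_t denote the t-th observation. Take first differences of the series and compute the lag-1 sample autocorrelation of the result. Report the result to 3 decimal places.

-0.049

First differences Δx: 6, 2, -5, -11, 4, -2, -8, -1
Mean of differences = -1.8750
Numerator Σ(Δx_t−Δx̄)(Δx_{t+1}−Δx̄) = -12.0156
Denominator Σ(Δx_t−Δx̄)² = 242.8750
r_1(Δx) = -12.0156 / 242.8750 = -0.049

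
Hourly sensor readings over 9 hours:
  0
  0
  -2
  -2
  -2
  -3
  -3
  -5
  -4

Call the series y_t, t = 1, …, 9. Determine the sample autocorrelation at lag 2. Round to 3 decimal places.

Mean ȳ = (0 + 0 − 2 − 2 − 2 − 3 − 3 − 5 − 4)/9 = -2.3333
Σ(y_t−ȳ)(y_{t+2}−ȳ) = (0.7778) + (0.7778) + (0.1111) + (-0.2222) + (-0.2222) + (1.7778) + (1.1111) = 4.1111
Denominator Σ(y_t−ȳ)² = 22.0000
r_2 = 4.1111 / 22.0000 = 0.187

0.187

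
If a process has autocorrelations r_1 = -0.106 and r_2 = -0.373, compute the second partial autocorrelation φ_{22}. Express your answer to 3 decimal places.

φ_{22} = (r_2 − r_1²) / (1 − r_1²)
r_1² = (-0.106)² = 0.011236
Numerator = -0.373 − 0.0112 = -0.3842; denominator = 1 − 0.0112 = 0.9888
φ_{22} = -0.3842 / 0.9888 = -0.389

-0.389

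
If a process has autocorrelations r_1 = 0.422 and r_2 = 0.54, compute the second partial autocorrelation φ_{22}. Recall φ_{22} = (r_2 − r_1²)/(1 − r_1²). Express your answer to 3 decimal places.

0.440

φ_{22} = (r_2 − r_1²) / (1 − r_1²)
r_1² = (0.422)² = 0.178084
Numerator = 0.54 − 0.1781 = 0.3619; denominator = 1 − 0.1781 = 0.8219
φ_{22} = 0.3619 / 0.8219 = 0.440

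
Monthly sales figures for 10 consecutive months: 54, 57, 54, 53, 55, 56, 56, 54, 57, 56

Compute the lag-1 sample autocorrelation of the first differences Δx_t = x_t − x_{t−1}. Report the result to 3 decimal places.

First differences Δx: 3, -3, -1, 2, 1, 0, -2, 3, -1
Mean of differences = 0.2222
Numerator Σ(Δx_t−Δx̄)(Δx_{t+1}−Δx̄) = -15.0494
Denominator Σ(Δx_t−Δx̄)² = 37.5556
r_1(Δx) = -15.0494 / 37.5556 = -0.401

-0.401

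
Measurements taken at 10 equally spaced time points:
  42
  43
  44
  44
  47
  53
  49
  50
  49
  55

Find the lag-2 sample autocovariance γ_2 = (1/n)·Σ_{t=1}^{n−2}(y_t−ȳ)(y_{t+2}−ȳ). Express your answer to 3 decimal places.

5.128

Mean ȳ = (42 + 43 + 44 + 44 + 47 + 53 + 49 + 50 + 49 + 55)/10 = 47.6000
Σ_{t=1}^{8}(y_t−ȳ)(y_{t+2}−ȳ) = 51.2800
γ_2 = 51.2800 / 10 = 5.128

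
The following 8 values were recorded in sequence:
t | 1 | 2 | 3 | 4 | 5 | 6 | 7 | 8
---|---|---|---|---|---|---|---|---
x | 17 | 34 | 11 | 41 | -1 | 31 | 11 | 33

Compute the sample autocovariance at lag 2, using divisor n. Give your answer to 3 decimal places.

Mean x̄ = (17 + 34 + 11 + 41 − 1 + 31 + 11 + 33)/8 = 22.1250
Σ_{t=1}^{6}(x_t−x̄)(x_{t+2}−x̄) = 1059.7188
γ_2 = 1059.7188 / 8 = 132.465

132.465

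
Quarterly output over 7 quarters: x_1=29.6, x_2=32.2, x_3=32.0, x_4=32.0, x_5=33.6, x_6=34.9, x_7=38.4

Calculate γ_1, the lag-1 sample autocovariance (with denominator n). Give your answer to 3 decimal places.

2.191

Mean x̄ = (29.6 + 32.2 + 32.0 + 32.0 + 33.6 + 34.9 + 38.4)/7 = 33.2429
Deviations: -3.6429, -1.0429, -1.2429, -1.2429, 0.3571, 1.6571, 5.1571
Σ_{t=1}^{6}(x_t−x̄)(x_{t+1}−x̄) = 15.3339
γ_1 = 15.3339 / 7 = 2.191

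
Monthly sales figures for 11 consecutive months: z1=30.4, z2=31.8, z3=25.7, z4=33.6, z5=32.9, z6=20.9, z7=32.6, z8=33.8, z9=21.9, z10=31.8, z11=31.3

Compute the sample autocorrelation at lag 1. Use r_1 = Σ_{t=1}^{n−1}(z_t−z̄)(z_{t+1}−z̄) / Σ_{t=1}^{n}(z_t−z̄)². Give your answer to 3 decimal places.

Mean z̄ = (30.4 + 31.8 + 25.7 + 33.6 + 32.9 + 20.9 + 32.6 + 33.8 + 21.9 + 31.8 + 31.3)/11 = 29.7000
Numerator Σ_{t=1}^{10}(z_t−z̄)(z_{t+1}−z̄) = -96.8400
Denominator Σ(z_t−z̄)² = 216.8200
r_1 = -96.8400 / 216.8200 = -0.447

-0.447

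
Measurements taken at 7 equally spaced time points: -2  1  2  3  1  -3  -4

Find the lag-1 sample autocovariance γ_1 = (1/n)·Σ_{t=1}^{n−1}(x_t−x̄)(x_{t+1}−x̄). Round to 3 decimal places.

Mean x̄ = (-2 + 1 + 2 + 3 + 1 − 3 − 4)/7 = -0.2857
Σ_{t=1}^{6}(x_t−x̄)(x_{t+1}−x̄) = 19.0612
γ_1 = 19.0612 / 7 = 2.723

2.723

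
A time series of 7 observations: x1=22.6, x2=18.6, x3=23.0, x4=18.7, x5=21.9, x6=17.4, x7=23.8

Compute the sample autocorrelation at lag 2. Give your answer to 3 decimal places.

0.547

Mean x̄ = (22.6 + 18.6 + 23.0 + 18.7 + 21.9 + 17.4 + 23.8)/7 = 20.8571
Deviations from mean: 1.7429, -2.2571, 2.1429, -2.1571, 1.0429, -3.4571, 2.9429
Σ(x_t−x̄)(x_{t+2}−x̄) = (3.7347) + (4.8690) + (2.2347) + (7.4576) + (3.0690) = 21.3649
Denominator Σ(x_t−x̄)² = 39.0771
r_2 = 21.3649 / 39.0771 = 0.547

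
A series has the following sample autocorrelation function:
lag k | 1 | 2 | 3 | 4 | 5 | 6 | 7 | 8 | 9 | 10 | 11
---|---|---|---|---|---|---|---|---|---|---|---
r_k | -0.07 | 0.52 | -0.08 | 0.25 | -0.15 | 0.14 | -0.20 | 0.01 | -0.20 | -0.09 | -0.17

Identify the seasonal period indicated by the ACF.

The largest autocorrelation is r_2 = 0.52, with a weaker echo at lag 4 (0.25); the remaining lags stay at or below 0.14.
The dominant spike at lag 2 indicates a seasonal period of 2.

2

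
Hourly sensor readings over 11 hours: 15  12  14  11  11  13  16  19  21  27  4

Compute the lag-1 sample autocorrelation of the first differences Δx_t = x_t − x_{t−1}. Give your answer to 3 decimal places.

-0.169

First differences Δx: -3, 2, -3, 0, 2, 3, 3, 2, 6, -23
Mean of differences = -1.1000
Numerator Σ(Δx_t−Δx̄)(Δx_{t+1}−Δx̄) = -101.7100
Denominator Σ(Δx_t−Δx̄)² = 600.9000
r_1(Δx) = -101.7100 / 600.9000 = -0.169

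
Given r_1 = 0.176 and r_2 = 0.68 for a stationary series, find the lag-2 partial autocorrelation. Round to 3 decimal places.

φ_{22} = (r_2 − r_1²) / (1 − r_1²)
r_1² = (0.176)² = 0.030976
Numerator = 0.68 − 0.0310 = 0.6490; denominator = 1 − 0.0310 = 0.9690
φ_{22} = 0.6490 / 0.9690 = 0.670

0.670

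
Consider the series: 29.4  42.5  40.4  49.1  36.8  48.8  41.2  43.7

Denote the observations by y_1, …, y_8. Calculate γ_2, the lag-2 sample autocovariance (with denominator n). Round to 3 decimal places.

12.393

Mean ȳ = (29.4 + 42.5 + 40.4 + 49.1 + 36.8 + 48.8 + 41.2 + 43.7)/8 = 41.4875
Deviations: -12.0875, 1.0125, -1.0875, 7.6125, -4.6875, 7.3125, -0.2875, 2.2125
Σ_{t=1}^{6}(y_t−ȳ)(y_{t+2}−ȳ) = 99.1434
γ_2 = 99.1434 / 8 = 12.393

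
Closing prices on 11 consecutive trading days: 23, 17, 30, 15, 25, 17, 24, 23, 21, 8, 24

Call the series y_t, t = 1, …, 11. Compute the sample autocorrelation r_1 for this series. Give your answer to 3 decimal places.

-0.520

Mean ȳ = (23 + 17 + 30 + 15 + 25 + 17 + 24 + 23 + 21 + 8 + 24)/11 = 20.6364
Numerator Σ_{t=1}^{10}(y_t−ȳ)(y_{t+1}−ȳ) = -186.4050
Denominator Σ(y_t−ȳ)² = 358.5455
r_1 = -186.4050 / 358.5455 = -0.520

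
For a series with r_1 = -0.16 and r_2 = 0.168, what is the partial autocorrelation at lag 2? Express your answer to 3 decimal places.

φ_{22} = (r_2 − r_1²) / (1 − r_1²)
r_1² = (-0.16)² = 0.0256
Numerator = 0.168 − 0.0256 = 0.1424; denominator = 1 − 0.0256 = 0.9744
φ_{22} = 0.1424 / 0.9744 = 0.146

0.146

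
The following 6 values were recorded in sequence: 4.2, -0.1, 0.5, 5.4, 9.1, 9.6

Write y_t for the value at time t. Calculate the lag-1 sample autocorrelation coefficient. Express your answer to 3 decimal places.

Mean ȳ = (4.2 − 0.1 + 0.5 + 5.4 + 9.1 + 9.6)/6 = 4.7833
Deviations from mean: -0.5833, -4.8833, -4.2833, 0.6167, 4.3167, 4.8167
Σ(y_t−ȳ)(y_{t+1}−ȳ) = (2.8486) + (20.9169) + (-2.6414) + (2.6619) + (20.7919) = 44.5781
Denominator Σ(y_t−ȳ)² = 84.7483
r_1 = 44.5781 / 84.7483 = 0.526

0.526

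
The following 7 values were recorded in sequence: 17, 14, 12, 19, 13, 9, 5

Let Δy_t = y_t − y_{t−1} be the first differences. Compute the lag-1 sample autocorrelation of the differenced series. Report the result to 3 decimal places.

-0.226

First differences Δy: -3, -2, 7, -6, -4, -4
Mean of differences = -2.0000
Numerator Σ(Δy_t−Δȳ)(Δy_{t+1}−Δȳ) = -24.0000
Denominator Σ(Δy_t−Δȳ)² = 106.0000
r_1(Δy) = -24.0000 / 106.0000 = -0.226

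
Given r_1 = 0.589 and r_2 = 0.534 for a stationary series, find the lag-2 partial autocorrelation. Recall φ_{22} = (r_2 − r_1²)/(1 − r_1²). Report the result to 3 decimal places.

φ_{22} = (r_2 − r_1²) / (1 − r_1²)
r_1² = (0.589)² = 0.346921
Numerator = 0.534 − 0.3469 = 0.1871; denominator = 1 − 0.3469 = 0.6531
φ_{22} = 0.1871 / 0.6531 = 0.286

0.286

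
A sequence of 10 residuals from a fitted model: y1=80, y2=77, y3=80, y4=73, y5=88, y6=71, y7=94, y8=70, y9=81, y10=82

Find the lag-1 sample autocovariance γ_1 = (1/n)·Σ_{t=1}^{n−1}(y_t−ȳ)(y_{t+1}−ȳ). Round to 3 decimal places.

-40.456

Mean ȳ = (80 + 77 + 80 + 73 + 88 + 71 + 94 + 70 + 81 + 82)/10 = 79.6000
Σ_{t=1}^{9}(y_t−ȳ)(y_{t+1}−ȳ) = -404.5600
γ_1 = -404.5600 / 10 = -40.456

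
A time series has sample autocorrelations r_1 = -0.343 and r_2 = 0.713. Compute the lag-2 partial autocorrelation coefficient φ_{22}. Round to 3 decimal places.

φ_{22} = (r_2 − r_1²) / (1 − r_1²)
r_1² = (-0.343)² = 0.117649
Numerator = 0.713 − 0.1176 = 0.5954; denominator = 1 − 0.1176 = 0.8824
φ_{22} = 0.5954 / 0.8824 = 0.675

0.675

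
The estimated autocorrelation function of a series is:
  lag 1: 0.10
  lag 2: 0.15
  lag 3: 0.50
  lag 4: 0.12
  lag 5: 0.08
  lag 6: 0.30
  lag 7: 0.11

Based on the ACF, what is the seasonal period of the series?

The largest autocorrelation is r_3 = 0.50, with a weaker echo at lag 6 (0.30); the remaining lags stay at or below 0.15.
The dominant spike at lag 3 indicates a seasonal period of 3.

3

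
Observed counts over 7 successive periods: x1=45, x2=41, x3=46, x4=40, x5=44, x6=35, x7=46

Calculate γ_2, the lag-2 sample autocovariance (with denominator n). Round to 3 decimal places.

Mean x̄ = (45 + 41 + 46 + 40 + 44 + 35 + 46)/7 = 42.4286
Σ_{t=1}^{5}(x_t−x̄)(x_{t+2}−x̄) = 41.9184
γ_2 = 41.9184 / 7 = 5.988

5.988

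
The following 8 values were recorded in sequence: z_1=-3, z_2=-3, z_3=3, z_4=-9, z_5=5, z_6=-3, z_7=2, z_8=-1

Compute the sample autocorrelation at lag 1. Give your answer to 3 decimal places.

Mean z̄ = (-3 − 3 + 3 − 9 + 5 − 3 + 2 − 1)/8 = -1.1250
Deviations from mean: -1.8750, -1.8750, 4.1250, -7.8750, 6.1250, -1.8750, 3.1250, 0.1250
Σ(z_t−z̄)(z_{t+1}−z̄) = (3.5156) + (-7.7344) + (-32.4844) + (-48.2344) + (-11.4844) + (-5.8594) + (0.3906) = -101.8906
Denominator Σ(z_t−z̄)² = 136.8750
r_1 = -101.8906 / 136.8750 = -0.744

-0.744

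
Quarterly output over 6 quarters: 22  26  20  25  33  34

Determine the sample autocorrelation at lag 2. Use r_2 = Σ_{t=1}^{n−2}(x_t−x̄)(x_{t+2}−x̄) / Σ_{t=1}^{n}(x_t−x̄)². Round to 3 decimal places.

Mean x̄ = (22 + 26 + 20 + 25 + 33 + 34)/6 = 26.6667
Deviations from mean: -4.6667, -0.6667, -6.6667, -1.6667, 6.3333, 7.3333
Numerator Σ_{t=1}^{4}(x_t−x̄)(x_{t+2}−x̄) = -22.2222
Denominator Σ(x_t−x̄)² = 163.3333
r_2 = -22.2222 / 163.3333 = -0.136

-0.136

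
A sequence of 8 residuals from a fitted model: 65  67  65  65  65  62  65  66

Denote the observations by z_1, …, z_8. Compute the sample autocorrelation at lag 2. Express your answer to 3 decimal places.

Mean z̄ = (65 + 67 + 65 + 65 + 65 + 62 + 65 + 66)/8 = 65.0000
Deviations from mean: 0.0000, 2.0000, 0.0000, 0.0000, 0.0000, -3.0000, 0.0000, 1.0000
Σ(z_t−z̄)(z_{t+2}−z̄) = (0.0000) + (0.0000) + (0.0000) + (0.0000) + (0.0000) + (-3.0000) = -3.0000
Denominator Σ(z_t−z̄)² = 14.0000
r_2 = -3.0000 / 14.0000 = -0.214

-0.214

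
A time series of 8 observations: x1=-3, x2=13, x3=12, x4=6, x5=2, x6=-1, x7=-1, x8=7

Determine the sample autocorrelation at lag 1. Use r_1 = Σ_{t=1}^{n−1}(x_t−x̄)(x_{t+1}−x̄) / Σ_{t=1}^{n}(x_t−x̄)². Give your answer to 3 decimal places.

0.147

Mean x̄ = (-3 + 13 + 12 + 6 + 2 − 1 − 1 + 7)/8 = 4.3750
Deviations from mean: -7.3750, 8.6250, 7.6250, 1.6250, -2.3750, -5.3750, -5.3750, 2.6250
Numerator Σ_{t=1}^{7}(x_t−x̄)(x_{t+1}−x̄) = 38.2344
Denominator Σ(x_t−x̄)² = 259.8750
r_1 = 38.2344 / 259.8750 = 0.147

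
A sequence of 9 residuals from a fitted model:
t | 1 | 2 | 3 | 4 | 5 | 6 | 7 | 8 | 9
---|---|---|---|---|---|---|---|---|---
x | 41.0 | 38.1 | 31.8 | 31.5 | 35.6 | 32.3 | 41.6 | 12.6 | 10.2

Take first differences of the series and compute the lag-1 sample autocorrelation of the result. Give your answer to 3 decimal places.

First differences Δx: -2.9, -6.3, -0.3, 4.1, -3.3, 9.3, -29.0, -2.4
Mean of differences = -3.8500
Numerator Σ(Δx_t−Δx̄)(Δx_{t+1}−Δx̄) = -338.3875
Denominator Σ(Δx_t−Δx̄)² = 890.5600
r_1(Δx) = -338.3875 / 890.5600 = -0.380

-0.380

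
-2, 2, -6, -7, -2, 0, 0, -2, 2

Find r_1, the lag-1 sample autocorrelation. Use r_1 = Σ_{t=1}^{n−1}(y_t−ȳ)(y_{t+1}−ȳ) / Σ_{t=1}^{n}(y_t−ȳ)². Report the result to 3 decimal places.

Mean ȳ = (-2 + 2 − 6 − 7 − 2 + 0 + 0 − 2 + 2)/9 = -1.6667
Numerator Σ_{t=1}^{8}(y_t−ȳ)(y_{t+1}−ȳ) = 8.2222
Denominator Σ(y_t−ȳ)² = 80.0000
r_1 = 8.2222 / 80.0000 = 0.103

0.103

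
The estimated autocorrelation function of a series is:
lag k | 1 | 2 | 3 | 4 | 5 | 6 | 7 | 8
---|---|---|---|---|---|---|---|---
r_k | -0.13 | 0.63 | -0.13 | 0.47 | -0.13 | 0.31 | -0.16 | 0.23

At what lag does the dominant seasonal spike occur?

The largest autocorrelation is r_2 = 0.63, with weaker echoes at lags 4 (0.47), 6 (0.31) and 8 (0.23); the remaining lags stay at or below -0.13.
The dominant spike at lag 2 indicates a seasonal period of 2.

2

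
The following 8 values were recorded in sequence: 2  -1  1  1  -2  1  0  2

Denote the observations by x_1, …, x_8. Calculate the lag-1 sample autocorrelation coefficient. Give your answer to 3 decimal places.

-0.446

Mean x̄ = (2 − 1 + 1 + 1 − 2 + 1 + 0 + 2)/8 = 0.5000
Deviations from mean: 1.5000, -1.5000, 0.5000, 0.5000, -2.5000, 0.5000, -0.5000, 1.5000
Σ(x_t−x̄)(x_{t+1}−x̄) = (-2.2500) + (-0.7500) + (0.2500) + (-1.2500) + (-1.2500) + (-0.2500) + (-0.7500) = -6.2500
Denominator Σ(x_t−x̄)² = 14.0000
r_1 = -6.2500 / 14.0000 = -0.446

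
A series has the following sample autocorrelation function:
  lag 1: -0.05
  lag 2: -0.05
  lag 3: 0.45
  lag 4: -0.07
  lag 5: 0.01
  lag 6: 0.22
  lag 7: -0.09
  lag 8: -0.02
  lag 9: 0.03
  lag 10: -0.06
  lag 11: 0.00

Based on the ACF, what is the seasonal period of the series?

3

The largest autocorrelation is r_3 = 0.45, with a weaker echo at lag 6 (0.22); the remaining lags stay at or below 0.03.
The dominant spike at lag 3 indicates a seasonal period of 3.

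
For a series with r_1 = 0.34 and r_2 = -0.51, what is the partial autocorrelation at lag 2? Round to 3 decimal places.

φ_{22} = (r_2 − r_1²) / (1 − r_1²)
r_1² = (0.34)² = 0.1156
Numerator = -0.51 − 0.1156 = -0.6256; denominator = 1 − 0.1156 = 0.8844
φ_{22} = -0.6256 / 0.8844 = -0.707

-0.707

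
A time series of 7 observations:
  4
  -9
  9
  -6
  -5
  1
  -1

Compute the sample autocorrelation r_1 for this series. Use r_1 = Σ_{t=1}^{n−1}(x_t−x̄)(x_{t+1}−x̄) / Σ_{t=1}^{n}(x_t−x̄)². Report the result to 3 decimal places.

-0.675

Mean x̄ = (4 − 9 + 9 − 6 − 5 + 1 − 1)/7 = -1.0000
Σ(x_t−x̄)(x_{t+1}−x̄) = (-40.0000) + (-80.0000) + (-50.0000) + (20.0000) + (-8.0000) + (0.0000) = -158.0000
Denominator Σ(x_t−x̄)² = 234.0000
r_1 = -158.0000 / 234.0000 = -0.675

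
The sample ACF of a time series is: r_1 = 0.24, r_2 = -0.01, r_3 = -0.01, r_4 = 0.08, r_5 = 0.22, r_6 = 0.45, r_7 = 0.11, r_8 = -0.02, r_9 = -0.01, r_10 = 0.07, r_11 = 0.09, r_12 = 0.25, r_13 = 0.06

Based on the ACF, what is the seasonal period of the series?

The largest autocorrelation is r_6 = 0.45, with a weaker echo at lag 12 (0.25); the remaining lags stay at or below 0.24.
The dominant spike at lag 6 indicates a seasonal period of 6.

6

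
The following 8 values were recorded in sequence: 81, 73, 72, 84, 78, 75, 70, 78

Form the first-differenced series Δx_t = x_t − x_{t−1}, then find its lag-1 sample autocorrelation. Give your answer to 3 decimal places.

-0.247

First differences Δx: -8, -1, 12, -6, -3, -5, 8
Mean of differences = -0.4286
Numerator Σ(Δx_t−Δx̄)(Δx_{t+1}−Δx̄) = -84.4694
Denominator Σ(Δx_t−Δx̄)² = 341.7143
r_1(Δx) = -84.4694 / 341.7143 = -0.247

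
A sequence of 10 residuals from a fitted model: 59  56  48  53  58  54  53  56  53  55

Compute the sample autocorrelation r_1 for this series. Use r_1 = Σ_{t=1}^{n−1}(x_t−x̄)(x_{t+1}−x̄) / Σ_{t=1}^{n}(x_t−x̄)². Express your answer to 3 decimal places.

-0.055

Mean x̄ = (59 + 56 + 48 + 53 + 58 + 54 + 53 + 56 + 53 + 55)/10 = 54.5000
Numerator Σ_{t=1}^{9}(x_t−x̄)(x_{t+1}−x̄) = -4.7500
Denominator Σ(x_t−x̄)² = 86.5000
r_1 = -4.7500 / 86.5000 = -0.055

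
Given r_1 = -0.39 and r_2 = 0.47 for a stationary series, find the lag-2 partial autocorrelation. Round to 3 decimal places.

φ_{22} = (r_2 − r_1²) / (1 − r_1²)
r_1² = (-0.39)² = 0.1521
Numerator = 0.47 − 0.1521 = 0.3179; denominator = 1 − 0.1521 = 0.8479
φ_{22} = 0.3179 / 0.8479 = 0.375

0.375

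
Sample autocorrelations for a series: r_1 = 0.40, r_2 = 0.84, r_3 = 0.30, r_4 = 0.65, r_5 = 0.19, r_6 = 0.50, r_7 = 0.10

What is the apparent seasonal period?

The largest autocorrelation is r_2 = 0.84, with weaker echoes at lags 4 (0.65) and 6 (0.50); the remaining lags stay at or below 0.40.
The dominant spike at lag 2 indicates a seasonal period of 2.

2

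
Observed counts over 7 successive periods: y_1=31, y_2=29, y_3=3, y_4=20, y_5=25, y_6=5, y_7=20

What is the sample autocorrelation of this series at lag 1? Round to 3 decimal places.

Mean ȳ = (31 + 29 + 3 + 20 + 25 + 5 + 20)/7 = 19.0000
Deviations from mean: 12.0000, 10.0000, -16.0000, 1.0000, 6.0000, -14.0000, 1.0000
Σ(y_t−ȳ)(y_{t+1}−ȳ) = (120.0000) + (-160.0000) + (-16.0000) + (6.0000) + (-84.0000) + (-14.0000) = -148.0000
Denominator Σ(y_t−ȳ)² = 734.0000
r_1 = -148.0000 / 734.0000 = -0.202

-0.202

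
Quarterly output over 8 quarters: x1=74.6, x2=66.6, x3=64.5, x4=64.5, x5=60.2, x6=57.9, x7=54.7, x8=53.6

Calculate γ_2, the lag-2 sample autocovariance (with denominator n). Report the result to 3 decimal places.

Mean x̄ = (74.6 + 66.6 + 64.5 + 64.5 + 60.2 + 57.9 + 54.7 + 53.6)/8 = 62.0750
Deviations: 12.5250, 4.5250, 2.4250, 2.4250, -1.8750, -4.1750, -7.3750, -8.4750
Σ_{t=1}^{6}(x_t−x̄)(x_{t+2}−x̄) = 75.8863
γ_2 = 75.8863 / 8 = 9.486

9.486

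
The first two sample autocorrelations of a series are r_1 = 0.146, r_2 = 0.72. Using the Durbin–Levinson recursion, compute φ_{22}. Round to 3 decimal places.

0.714

φ_{22} = (r_2 − r_1²) / (1 − r_1²)
r_1² = (0.146)² = 0.021316
Numerator = 0.72 − 0.0213 = 0.6987; denominator = 1 − 0.0213 = 0.9787
φ_{22} = 0.6987 / 0.9787 = 0.714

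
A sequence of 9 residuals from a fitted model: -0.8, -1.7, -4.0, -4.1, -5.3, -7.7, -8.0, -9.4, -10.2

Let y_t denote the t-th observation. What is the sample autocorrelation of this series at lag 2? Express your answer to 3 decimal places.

Mean ȳ = (-0.8 − 1.7 − 4.0 − 4.1 − 5.3 − 7.7 − 8.0 − 9.4 − 10.2)/9 = -5.6889
Σ(y_t−ȳ)(y_{t+2}−ȳ) = (8.2568) + (6.3379) + (0.6568) + (-3.1954) + (-0.8988) + (7.4635) + (10.4257) = 29.0464
Denominator Σ(y_t−ȳ)² = 88.8489
r_2 = 29.0464 / 88.8489 = 0.327

0.327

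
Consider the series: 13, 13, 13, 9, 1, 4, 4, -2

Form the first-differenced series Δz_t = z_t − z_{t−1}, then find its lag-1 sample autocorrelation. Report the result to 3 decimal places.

First differences Δz: 0, 0, -4, -8, 3, 0, -6
Mean of differences = -2.1429
Numerator Σ(Δz_t−Δz̄)(Δz_{t+1}−Δz̄) = -15.8776
Denominator Σ(Δz_t−Δz̄)² = 92.8571
r_1(Δz) = -15.8776 / 92.8571 = -0.171

-0.171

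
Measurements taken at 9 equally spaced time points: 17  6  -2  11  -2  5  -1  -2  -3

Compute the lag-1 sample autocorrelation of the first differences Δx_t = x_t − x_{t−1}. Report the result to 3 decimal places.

-0.602

First differences Δx: -11, -8, 13, -13, 7, -6, -1, -1
Mean of differences = -2.5000
Numerator Σ(Δx_t−Δx̄)(Δx_{t+1}−Δx̄) = -337.2500
Denominator Σ(Δx_t−Δx̄)² = 560.0000
r_1(Δx) = -337.2500 / 560.0000 = -0.602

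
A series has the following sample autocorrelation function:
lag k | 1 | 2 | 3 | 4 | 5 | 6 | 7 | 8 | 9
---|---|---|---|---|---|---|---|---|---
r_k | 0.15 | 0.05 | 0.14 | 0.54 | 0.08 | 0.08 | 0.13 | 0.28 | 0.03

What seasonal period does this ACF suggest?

The largest autocorrelation is r_4 = 0.54, with a weaker echo at lag 8 (0.28); the remaining lags stay at or below 0.15.
The dominant spike at lag 4 indicates a seasonal period of 4.

4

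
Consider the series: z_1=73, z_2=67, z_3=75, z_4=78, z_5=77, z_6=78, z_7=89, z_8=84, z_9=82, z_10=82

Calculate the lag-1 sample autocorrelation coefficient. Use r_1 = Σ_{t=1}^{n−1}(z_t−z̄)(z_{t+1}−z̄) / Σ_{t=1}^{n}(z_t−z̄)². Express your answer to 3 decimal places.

Mean z̄ = (73 + 67 + 75 + 78 + 77 + 78 + 89 + 84 + 82 + 82)/10 = 78.5000
Numerator Σ_{t=1}^{9}(z_t−z̄)(z_{t+1}−z̄) = 190.7500
Denominator Σ(z_t−z̄)² = 342.5000
r_1 = 190.7500 / 342.5000 = 0.557

0.557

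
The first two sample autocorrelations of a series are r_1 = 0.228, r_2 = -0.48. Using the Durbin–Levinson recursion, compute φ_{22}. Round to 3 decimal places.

φ_{22} = (r_2 − r_1²) / (1 − r_1²)
r_1² = (0.228)² = 0.051984
Numerator = -0.48 − 0.0520 = -0.5320; denominator = 1 − 0.0520 = 0.9480
φ_{22} = -0.5320 / 0.9480 = -0.561

-0.561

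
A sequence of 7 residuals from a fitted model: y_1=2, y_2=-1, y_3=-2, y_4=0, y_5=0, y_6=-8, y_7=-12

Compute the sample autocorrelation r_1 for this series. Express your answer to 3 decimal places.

Mean ȳ = (2 − 1 − 2 + 0 + 0 − 8 − 12)/7 = -3.0000
Σ(y_t−ȳ)(y_{t+1}−ȳ) = (10.0000) + (2.0000) + (3.0000) + (9.0000) + (-15.0000) + (45.0000) = 54.0000
Denominator Σ(y_t−ȳ)² = 154.0000
r_1 = 54.0000 / 154.0000 = 0.351

0.351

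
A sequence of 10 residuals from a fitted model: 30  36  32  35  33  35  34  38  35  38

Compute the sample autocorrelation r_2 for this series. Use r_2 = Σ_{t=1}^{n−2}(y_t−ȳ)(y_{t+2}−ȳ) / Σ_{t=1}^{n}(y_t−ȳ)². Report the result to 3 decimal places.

Mean ȳ = (30 + 36 + 32 + 35 + 33 + 35 + 34 + 38 + 35 + 38)/10 = 34.6000
Numerator Σ_{t=1}^{8}(y_t−ȳ)(y_{t+2}−ȳ) = 30.4800
Denominator Σ(y_t−ȳ)² = 56.4000
r_2 = 30.4800 / 56.4000 = 0.540

0.540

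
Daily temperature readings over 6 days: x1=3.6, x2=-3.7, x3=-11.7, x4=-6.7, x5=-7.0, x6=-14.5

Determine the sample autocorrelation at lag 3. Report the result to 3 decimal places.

Mean x̄ = (3.6 − 3.7 − 11.7 − 6.7 − 7.0 − 14.5)/6 = -6.6667
Σ(x_t−x̄)(x_{t+3}−x̄) = (-0.3422) + (-0.9889) + (39.4278) = 38.0967
Denominator Σ(x_t−x̄)² = 201.0133
r_3 = 38.0967 / 201.0133 = 0.190

0.190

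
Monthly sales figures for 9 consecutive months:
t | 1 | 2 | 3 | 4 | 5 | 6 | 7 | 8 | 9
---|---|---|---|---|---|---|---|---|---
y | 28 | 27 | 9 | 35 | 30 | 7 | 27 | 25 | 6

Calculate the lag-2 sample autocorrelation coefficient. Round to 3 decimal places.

-0.408

Mean ȳ = (28 + 27 + 9 + 35 + 30 + 7 + 27 + 25 + 6)/9 = 21.5556
Σ(y_t−ȳ)(y_{t+2}−ȳ) = (-80.9136) + (73.1975) + (-106.0247) + (-195.6914) + (45.9753) + (-50.1358) + (-84.6914) = -398.2840
Denominator Σ(y_t−ȳ)² = 976.2222
r_2 = -398.2840 / 976.2222 = -0.408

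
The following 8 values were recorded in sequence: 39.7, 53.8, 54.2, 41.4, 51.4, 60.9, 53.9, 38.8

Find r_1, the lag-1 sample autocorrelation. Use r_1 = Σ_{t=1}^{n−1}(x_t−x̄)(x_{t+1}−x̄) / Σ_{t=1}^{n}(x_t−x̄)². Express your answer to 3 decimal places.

-0.099

Mean x̄ = (39.7 + 53.8 + 54.2 + 41.4 + 51.4 + 60.9 + 53.9 + 38.8)/8 = 49.2625
Deviations from mean: -9.5625, 4.5375, 4.9375, -7.8625, 2.1375, 11.6375, 4.6375, -10.4625
Σ(x_t−x̄)(x_{t+1}−x̄) = (-43.3898) + (22.4039) + (-38.8211) + (-16.8061) + (24.8752) + (53.9689) + (-48.5198) = -46.2889
Denominator Σ(x_t−x̄)² = 469.1988
r_1 = -46.2889 / 469.1988 = -0.099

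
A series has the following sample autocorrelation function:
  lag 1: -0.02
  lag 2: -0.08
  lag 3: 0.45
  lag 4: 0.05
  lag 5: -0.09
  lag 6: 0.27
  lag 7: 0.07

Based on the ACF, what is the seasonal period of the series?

3

The largest autocorrelation is r_3 = 0.45, with a weaker echo at lag 6 (0.27); the remaining lags stay at or below 0.07.
The dominant spike at lag 3 indicates a seasonal period of 3.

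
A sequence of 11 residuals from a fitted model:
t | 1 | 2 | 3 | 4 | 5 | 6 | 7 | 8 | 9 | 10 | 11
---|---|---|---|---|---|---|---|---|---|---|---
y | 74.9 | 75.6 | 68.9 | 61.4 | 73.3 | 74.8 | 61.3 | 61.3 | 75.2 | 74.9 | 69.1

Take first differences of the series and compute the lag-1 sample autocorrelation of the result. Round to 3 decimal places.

-0.076

First differences Δy: 0.7, -6.7, -7.5, 11.9, 1.5, -13.5, 0.0, 13.9, -0.3, -5.8
Mean of differences = -0.5800
Numerator Σ(Δy_t−Δȳ)(Δy_{t+1}−Δȳ) = -49.2624
Denominator Σ(Δy_t−Δȳ)² = 651.3160
r_1(Δy) = -49.2624 / 651.3160 = -0.076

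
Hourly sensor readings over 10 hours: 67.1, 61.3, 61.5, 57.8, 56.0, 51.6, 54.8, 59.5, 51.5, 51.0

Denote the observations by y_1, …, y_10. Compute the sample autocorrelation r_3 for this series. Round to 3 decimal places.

0.079

Mean ȳ = (67.1 + 61.3 + 61.5 + 57.8 + 56.0 + 51.6 + 54.8 + 59.5 + 51.5 + 51.0)/10 = 57.2100
Σ(y_t−ȳ)(y_{t+3}−ȳ) = (5.8351) + (-4.9489) + (-24.0669) + (-1.4219) + (-2.7709) + (32.0331) + (14.9661) = 19.6257
Denominator Σ(y_t−ȳ)² = 248.4490
r_3 = 19.6257 / 248.4490 = 0.079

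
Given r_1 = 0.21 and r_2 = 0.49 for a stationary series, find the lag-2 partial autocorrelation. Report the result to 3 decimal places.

φ_{22} = (r_2 − r_1²) / (1 − r_1²)
r_1² = (0.21)² = 0.0441
Numerator = 0.49 − 0.0441 = 0.4459; denominator = 1 − 0.0441 = 0.9559
φ_{22} = 0.4459 / 0.9559 = 0.466

0.466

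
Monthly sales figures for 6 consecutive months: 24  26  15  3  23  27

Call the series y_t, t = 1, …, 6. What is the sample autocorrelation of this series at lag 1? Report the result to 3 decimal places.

0.105

Mean ȳ = (24 + 26 + 15 + 3 + 23 + 27)/6 = 19.6667
Σ(y_t−ȳ)(y_{t+1}−ȳ) = (27.4444) + (-29.5556) + (77.7778) + (-55.5556) + (24.4444) = 44.5556
Denominator Σ(y_t−ȳ)² = 423.3333
r_1 = 44.5556 / 423.3333 = 0.105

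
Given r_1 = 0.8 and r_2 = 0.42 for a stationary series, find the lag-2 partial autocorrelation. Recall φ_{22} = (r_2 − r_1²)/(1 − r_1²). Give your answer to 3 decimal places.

φ_{22} = (r_2 − r_1²) / (1 − r_1²)
r_1² = (0.8)² = 0.64
Numerator = 0.42 − 0.6400 = -0.2200; denominator = 1 − 0.6400 = 0.3600
φ_{22} = -0.2200 / 0.3600 = -0.611

-0.611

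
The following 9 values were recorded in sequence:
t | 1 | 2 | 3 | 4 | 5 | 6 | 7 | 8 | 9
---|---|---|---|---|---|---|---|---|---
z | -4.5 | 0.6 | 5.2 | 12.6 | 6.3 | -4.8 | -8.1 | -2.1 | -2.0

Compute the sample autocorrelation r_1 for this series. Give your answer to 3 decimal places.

0.502

Mean z̄ = (-4.5 + 0.6 + 5.2 + 12.6 + 6.3 − 4.8 − 8.1 − 2.1 − 2.0)/9 = 0.3556
Numerator Σ_{t=1}^{8}(z_t−z̄)(z_{t+1}−z̄) = 171.5947
Denominator Σ(z_t−z̄)² = 342.0222
r_1 = 171.5947 / 342.0222 = 0.502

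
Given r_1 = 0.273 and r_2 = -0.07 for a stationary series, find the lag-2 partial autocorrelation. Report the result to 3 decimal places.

φ_{22} = (r_2 − r_1²) / (1 − r_1²)
r_1² = (0.273)² = 0.074529
Numerator = -0.07 − 0.0745 = -0.1445; denominator = 1 − 0.0745 = 0.9255
φ_{22} = -0.1445 / 0.9255 = -0.156

-0.156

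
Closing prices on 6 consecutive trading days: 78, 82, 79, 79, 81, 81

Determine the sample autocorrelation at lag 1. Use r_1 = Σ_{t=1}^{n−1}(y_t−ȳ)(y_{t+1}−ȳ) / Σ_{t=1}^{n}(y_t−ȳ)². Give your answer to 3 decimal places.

Mean ȳ = (78 + 82 + 79 + 79 + 81 + 81)/6 = 80.0000
Deviations from mean: -2.0000, 2.0000, -1.0000, -1.0000, 1.0000, 1.0000
Σ(y_t−ȳ)(y_{t+1}−ȳ) = (-4.0000) + (-2.0000) + (1.0000) + (-1.0000) + (1.0000) = -5.0000
Denominator Σ(y_t−ȳ)² = 12.0000
r_1 = -5.0000 / 12.0000 = -0.417

-0.417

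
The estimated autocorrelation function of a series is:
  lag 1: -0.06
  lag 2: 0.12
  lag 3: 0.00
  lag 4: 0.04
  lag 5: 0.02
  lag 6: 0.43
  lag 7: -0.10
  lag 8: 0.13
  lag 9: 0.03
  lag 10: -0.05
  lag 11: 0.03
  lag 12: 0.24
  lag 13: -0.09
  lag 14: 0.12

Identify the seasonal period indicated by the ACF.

6

The largest autocorrelation is r_6 = 0.43, with a weaker echo at lag 12 (0.24); the remaining lags stay at or below 0.13.
The dominant spike at lag 6 indicates a seasonal period of 6.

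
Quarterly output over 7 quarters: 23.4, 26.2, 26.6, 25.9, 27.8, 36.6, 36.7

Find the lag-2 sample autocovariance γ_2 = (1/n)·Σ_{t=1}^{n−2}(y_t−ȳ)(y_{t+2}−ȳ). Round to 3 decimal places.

-1.087

Mean ȳ = (23.4 + 26.2 + 26.6 + 25.9 + 27.8 + 36.6 + 36.7)/7 = 29.0286
Deviations: -5.6286, -2.8286, -2.4286, -3.1286, -1.2286, 7.5714, 7.6714
Σ_{t=1}^{5}(y_t−ȳ)(y_{t+2}−ȳ) = -7.6102
γ_2 = -7.6102 / 7 = -1.087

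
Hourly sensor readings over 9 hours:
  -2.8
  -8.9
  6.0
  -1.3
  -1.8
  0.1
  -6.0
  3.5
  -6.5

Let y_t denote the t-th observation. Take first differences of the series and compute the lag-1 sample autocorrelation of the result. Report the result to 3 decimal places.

First differences Δy: -6.1, 14.9, -7.3, -0.5, 1.9, -6.1, 9.5, -10.0
Mean of differences = -0.4625
Numerator Σ(Δy_t−Δȳ)(Δy_{t+1}−Δȳ) = -355.9789
Denominator Σ(Δy_t−Δȳ)² = 542.1188
r_1(Δy) = -355.9789 / 542.1188 = -0.657

-0.657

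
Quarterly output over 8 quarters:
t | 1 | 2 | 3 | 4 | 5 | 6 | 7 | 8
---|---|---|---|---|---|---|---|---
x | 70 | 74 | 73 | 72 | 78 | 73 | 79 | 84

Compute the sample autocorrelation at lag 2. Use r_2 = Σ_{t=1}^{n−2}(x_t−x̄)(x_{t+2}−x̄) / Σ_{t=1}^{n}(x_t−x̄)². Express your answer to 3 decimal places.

0.056

Mean x̄ = (70 + 74 + 73 + 72 + 78 + 73 + 79 + 84)/8 = 75.3750
Deviations from mean: -5.3750, -1.3750, -2.3750, -3.3750, 2.6250, -2.3750, 3.6250, 8.6250
Σ(x_t−x̄)(x_{t+2}−x̄) = (12.7656) + (4.6406) + (-6.2344) + (8.0156) + (9.5156) + (-20.4844) = 8.2188
Denominator Σ(x_t−x̄)² = 147.8750
r_2 = 8.2188 / 147.8750 = 0.056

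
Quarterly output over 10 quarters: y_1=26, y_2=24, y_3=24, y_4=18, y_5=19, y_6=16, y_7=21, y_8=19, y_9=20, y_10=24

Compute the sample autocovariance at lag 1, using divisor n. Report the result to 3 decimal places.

3.069

Mean ȳ = (26 + 24 + 24 + 18 + 19 + 16 + 21 + 19 + 20 + 24)/10 = 21.1000
Σ_{t=1}^{9}(y_t−ȳ)(y_{t+1}−ȳ) = 30.6900
γ_1 = 30.6900 / 10 = 3.069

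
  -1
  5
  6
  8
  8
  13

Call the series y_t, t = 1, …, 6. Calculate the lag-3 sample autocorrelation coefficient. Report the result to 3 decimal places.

Mean ȳ = (-1 + 5 + 6 + 8 + 8 + 13)/6 = 6.5000
Deviations from mean: -7.5000, -1.5000, -0.5000, 1.5000, 1.5000, 6.5000
Numerator Σ_{t=1}^{3}(y_t−ȳ)(y_{t+3}−ȳ) = -16.7500
Denominator Σ(y_t−ȳ)² = 105.5000
r_3 = -16.7500 / 105.5000 = -0.159

-0.159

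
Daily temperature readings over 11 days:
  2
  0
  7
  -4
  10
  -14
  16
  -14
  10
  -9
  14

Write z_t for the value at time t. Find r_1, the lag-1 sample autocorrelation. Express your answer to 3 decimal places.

-0.874

Mean z̄ = (2 + 0 + 7 − 4 + 10 − 14 + 16 − 14 + 10 − 9 + 14)/11 = 1.6364
Numerator Σ_{t=1}^{10}(z_t−z̄)(z_{t+1}−z̄) = -1017.9504
Denominator Σ(z_t−z̄)² = 1164.5455
r_1 = -1017.9504 / 1164.5455 = -0.874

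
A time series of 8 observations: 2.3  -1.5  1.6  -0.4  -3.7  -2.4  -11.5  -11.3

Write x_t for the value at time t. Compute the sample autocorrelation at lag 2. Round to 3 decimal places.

Mean x̄ = (2.3 − 1.5 + 1.6 − 0.4 − 3.7 − 2.4 − 11.5 − 11.3)/8 = -3.3625
Deviations from mean: 5.6625, 1.8625, 4.9625, 2.9625, -0.3375, 0.9625, -8.1375, -7.9375
Σ(x_t−x̄)(x_{t+2}−x̄) = (28.1002) + (5.5177) + (-1.6748) + (2.8514) + (2.7464) + (-7.6398) = 29.9009
Denominator Σ(x_t−x̄)² = 199.1988
r_2 = 29.9009 / 199.1988 = 0.150

0.150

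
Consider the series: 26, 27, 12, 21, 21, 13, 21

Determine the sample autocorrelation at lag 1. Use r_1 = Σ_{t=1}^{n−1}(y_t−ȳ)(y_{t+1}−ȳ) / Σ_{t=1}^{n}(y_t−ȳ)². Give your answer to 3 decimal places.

Mean ȳ = (26 + 27 + 12 + 21 + 21 + 13 + 21)/7 = 20.1429
Deviations from mean: 5.8571, 6.8571, -8.1429, 0.8571, 0.8571, -7.1429, 0.8571
Numerator Σ_{t=1}^{6}(y_t−ȳ)(y_{t+1}−ȳ) = -34.1633
Denominator Σ(y_t−ȳ)² = 200.8571
r_1 = -34.1633 / 200.8571 = -0.170

-0.170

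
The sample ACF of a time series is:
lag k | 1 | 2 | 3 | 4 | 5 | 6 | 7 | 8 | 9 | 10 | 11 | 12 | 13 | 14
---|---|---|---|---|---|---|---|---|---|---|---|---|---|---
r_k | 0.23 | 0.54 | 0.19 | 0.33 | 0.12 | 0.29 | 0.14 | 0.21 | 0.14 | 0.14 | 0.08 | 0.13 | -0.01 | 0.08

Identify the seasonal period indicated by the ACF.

2

The largest autocorrelation is r_2 = 0.54, with weaker echoes at lags 4 (0.33) and 6 (0.29); the remaining lags stay at or below 0.23.
The dominant spike at lag 2 indicates a seasonal period of 2.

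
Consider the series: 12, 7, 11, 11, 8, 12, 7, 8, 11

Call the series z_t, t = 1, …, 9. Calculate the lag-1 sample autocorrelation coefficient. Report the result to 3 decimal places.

-0.503

Mean z̄ = (12 + 7 + 11 + 11 + 8 + 12 + 7 + 8 + 11)/9 = 9.6667
Numerator Σ_{t=1}^{8}(z_t−z̄)(z_{t+1}−z̄) = -18.1111
Denominator Σ(z_t−z̄)² = 36.0000
r_1 = -18.1111 / 36.0000 = -0.503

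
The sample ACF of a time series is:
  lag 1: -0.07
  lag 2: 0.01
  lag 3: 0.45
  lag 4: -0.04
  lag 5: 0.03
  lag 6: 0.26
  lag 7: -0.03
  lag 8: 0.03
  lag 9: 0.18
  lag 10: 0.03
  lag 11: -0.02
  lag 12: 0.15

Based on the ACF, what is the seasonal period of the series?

3

The largest autocorrelation is r_3 = 0.45, with weaker echoes at lags 6 (0.26), 9 (0.18) and 12 (0.15); the remaining lags stay at or below 0.03.
The dominant spike at lag 3 indicates a seasonal period of 3.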